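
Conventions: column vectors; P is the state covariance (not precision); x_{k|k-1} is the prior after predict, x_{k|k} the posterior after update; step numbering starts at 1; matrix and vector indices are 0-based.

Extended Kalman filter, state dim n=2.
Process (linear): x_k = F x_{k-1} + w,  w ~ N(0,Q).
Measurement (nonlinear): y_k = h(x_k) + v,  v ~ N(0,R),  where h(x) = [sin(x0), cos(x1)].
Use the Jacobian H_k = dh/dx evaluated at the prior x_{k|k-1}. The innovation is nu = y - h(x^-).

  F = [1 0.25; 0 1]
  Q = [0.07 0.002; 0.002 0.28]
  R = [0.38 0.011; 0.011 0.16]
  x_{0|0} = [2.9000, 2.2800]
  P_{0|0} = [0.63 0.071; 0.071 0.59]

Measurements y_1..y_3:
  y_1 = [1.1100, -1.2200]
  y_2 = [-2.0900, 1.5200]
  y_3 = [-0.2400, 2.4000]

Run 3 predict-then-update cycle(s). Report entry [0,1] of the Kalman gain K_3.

step 1: x^-=[3.4700, 2.2800]  P^-=[0.7724 0.2205; 0.2205 0.8700]  H_jac=[-0.9466 0.0000; 0.0000 -0.7589]  S=[1.0720 0.1694; 0.1694 0.6610]  K=[-0.6691 -0.0817; -0.0384 -0.9889]  nu=[1.4325, -0.5688]  x^+=[2.5580, 2.7874]  P^+=[0.2696 0.0269; 0.0269 0.2091]
step 2: x^-=[3.2549, 2.7874]  P^-=[0.3661 0.0812; 0.0812 0.4891]  H_jac=[-0.9936 0.0000; 0.0000 -0.3468]  S=[0.7414 0.0390; 0.0390 0.2188]  K=[-0.4884 -0.0417; -0.0687 -0.7629]  nu=[-1.9770, 2.4579]  x^+=[4.1180, 1.0481]  P^+=[0.1873 0.0347; 0.0347 0.3541]
step 3: x^-=[4.3800, 1.0481]  P^-=[0.2967 0.1253; 0.1253 0.6341]  H_jac=[-0.3263 0.0000; 0.0000 -0.8665]  S=[0.4116 0.0464; 0.0464 0.6361]  K=[-0.2178 -0.1547; -0.0019 -0.8637]  nu=[0.7053, 1.9008]  x^+=[3.9323, -0.5949]  P^+=[0.2589 0.0313; 0.0313 0.1595]

K[0,1] = -0.1547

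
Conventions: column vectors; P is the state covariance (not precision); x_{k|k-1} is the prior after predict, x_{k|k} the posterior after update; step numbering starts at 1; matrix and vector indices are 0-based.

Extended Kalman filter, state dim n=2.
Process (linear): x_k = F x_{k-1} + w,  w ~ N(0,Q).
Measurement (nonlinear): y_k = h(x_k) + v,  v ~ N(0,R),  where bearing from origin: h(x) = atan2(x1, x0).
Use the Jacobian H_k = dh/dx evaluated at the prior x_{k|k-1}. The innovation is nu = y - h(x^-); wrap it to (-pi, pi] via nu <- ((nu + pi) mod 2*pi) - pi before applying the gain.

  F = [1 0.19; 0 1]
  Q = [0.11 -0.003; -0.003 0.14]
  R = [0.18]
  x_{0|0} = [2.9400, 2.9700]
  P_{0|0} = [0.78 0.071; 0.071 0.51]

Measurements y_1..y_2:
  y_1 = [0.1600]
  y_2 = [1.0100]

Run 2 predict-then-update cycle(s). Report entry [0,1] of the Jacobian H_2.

H_jac[0,1] = 0.1651

step 1: x^-=[3.5043, 2.9700]  P^-=[0.9354 0.1649; 0.1649 0.6500]  H_jac=[-0.1408 0.1661]  S=[0.2087]  K=[-0.4995; 0.4059]  nu=[-0.5431]  x^+=[3.7756, 2.7496]  P^+=[0.8833 0.2072; 0.2072 0.6156]
step 2: x^-=[4.2980, 2.7496]  P^-=[1.0943 0.3212; 0.3212 0.7556]  H_jac=[-0.1056 0.1651]  S=[0.2016]  K=[-0.3103; 0.4505]  nu=[0.4409]  x^+=[4.1612, 2.9482]  P^+=[1.0749 0.3494; 0.3494 0.7147]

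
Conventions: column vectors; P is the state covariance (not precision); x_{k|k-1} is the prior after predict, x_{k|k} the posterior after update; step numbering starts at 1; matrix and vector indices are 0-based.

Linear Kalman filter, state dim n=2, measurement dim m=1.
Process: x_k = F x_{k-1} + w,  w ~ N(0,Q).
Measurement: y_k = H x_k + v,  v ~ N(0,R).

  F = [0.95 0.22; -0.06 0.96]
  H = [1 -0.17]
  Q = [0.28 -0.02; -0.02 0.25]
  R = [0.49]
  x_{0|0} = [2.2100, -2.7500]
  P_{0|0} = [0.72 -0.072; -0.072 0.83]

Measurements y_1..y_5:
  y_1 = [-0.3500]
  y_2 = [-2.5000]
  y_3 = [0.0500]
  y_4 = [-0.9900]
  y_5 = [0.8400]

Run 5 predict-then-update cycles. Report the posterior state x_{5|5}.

step 1: x^-=[1.4945, -2.7726]  P^-=[0.9399 0.0495; 0.0495 1.0258]  S=[1.4427]  K=[0.6456; -0.0865]  nu=[-2.3158]  x^+=[-0.0007, -2.5722]  P^+=[0.3385 0.1301; 0.1301 1.0150]
step 2: x^-=[-0.5666, -2.4693]  P^-=[0.6890 0.2921; 0.2921 1.1717]  S=[1.1136]  K=[0.5742; 0.0834]  nu=[-2.3532]  x^+=[-1.9177, -2.6655]  P^+=[0.3219 0.2387; 0.2387 1.1639]
step 3: x^-=[-2.4082, -2.4438]  P^-=[0.7267 0.4220; 0.4220 1.2963]  S=[1.1106]  K=[0.5897; 0.1816]  nu=[2.0427]  x^+=[-1.2036, -2.0729]  P^+=[0.3405 0.3031; 0.3031 1.2597]
step 4: x^-=[-1.5995, -1.9178]  P^-=[0.7750 0.4991; 0.4991 1.3772]  S=[1.1351]  K=[0.6080; 0.2334]  nu=[0.2835]  x^+=[-1.4271, -1.8516]  P^+=[0.3554 0.3380; 0.3380 1.3154]
step 5: x^-=[-1.7631, -1.6919]  P^-=[0.8057 0.5413; 0.5413 1.4246]  S=[1.1528]  K=[0.6191; 0.2595]  nu=[2.3155]  x^+=[-0.3297, -1.0910]  P^+=[0.3639 0.3561; 0.3561 1.3470]

x_post = [-0.3297, -1.0910]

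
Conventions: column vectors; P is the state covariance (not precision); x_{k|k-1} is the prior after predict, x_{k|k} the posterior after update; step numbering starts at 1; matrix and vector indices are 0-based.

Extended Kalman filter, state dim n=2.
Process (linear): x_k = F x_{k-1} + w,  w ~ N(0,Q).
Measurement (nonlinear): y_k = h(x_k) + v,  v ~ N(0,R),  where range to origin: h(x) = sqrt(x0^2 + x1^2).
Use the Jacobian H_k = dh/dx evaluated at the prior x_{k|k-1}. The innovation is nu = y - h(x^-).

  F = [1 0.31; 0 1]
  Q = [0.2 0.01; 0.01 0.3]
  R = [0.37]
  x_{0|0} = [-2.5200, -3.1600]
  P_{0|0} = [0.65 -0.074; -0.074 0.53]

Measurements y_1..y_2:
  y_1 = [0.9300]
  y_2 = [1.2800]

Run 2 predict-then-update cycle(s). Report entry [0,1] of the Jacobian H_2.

step 1: x^-=[-3.4996, -3.1600]  P^-=[0.8551 0.1003; 0.1003 0.8300]  H_jac=[-0.7422 -0.6702]  S=[1.3136]  K=[-0.5343; -0.4801]  nu=[-3.7852]  x^+=[-1.4772, -1.3426]  P^+=[0.4801 -0.2367; -0.2367 0.5272]
step 2: x^-=[-1.8934, -1.3426]  P^-=[0.5840 -0.0632; -0.0632 0.8272]  H_jac=[-0.8157 -0.5784]  S=[0.9757]  K=[-0.4508; -0.4375]  nu=[-1.0411]  x^+=[-1.4241, -0.8871]  P^+=[0.3857 -0.2557; -0.2557 0.6404]

H_jac[0,1] = -0.5784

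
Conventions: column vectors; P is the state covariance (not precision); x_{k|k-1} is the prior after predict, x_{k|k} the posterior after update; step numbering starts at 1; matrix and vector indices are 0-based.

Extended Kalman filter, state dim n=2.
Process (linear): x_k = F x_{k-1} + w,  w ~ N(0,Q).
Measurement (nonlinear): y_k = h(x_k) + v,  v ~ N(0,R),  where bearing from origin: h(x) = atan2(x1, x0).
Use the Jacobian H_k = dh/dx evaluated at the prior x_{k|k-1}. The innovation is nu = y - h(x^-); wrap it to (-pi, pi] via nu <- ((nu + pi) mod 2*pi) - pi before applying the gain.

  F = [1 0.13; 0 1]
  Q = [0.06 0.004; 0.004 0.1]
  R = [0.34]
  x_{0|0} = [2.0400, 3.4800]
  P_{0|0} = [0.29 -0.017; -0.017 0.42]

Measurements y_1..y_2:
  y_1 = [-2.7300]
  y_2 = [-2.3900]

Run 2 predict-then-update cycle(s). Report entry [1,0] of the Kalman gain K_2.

K[1,0] = 0.1371

step 1: x^-=[2.4924, 3.4800]  P^-=[0.3527 0.0416; 0.0416 0.5200]  H_jac=[-0.1899 0.1360]  S=[0.3602]  K=[-0.1703; 0.1744]  nu=[2.6039]  x^+=[2.0491, 3.9342]  P^+=[0.3422 0.0523; 0.0523 0.5090]
step 2: x^-=[2.5605, 3.9342]  P^-=[0.4244 0.1225; 0.1225 0.6090]  H_jac=[-0.1785 0.1162]  S=[0.3567]  K=[-0.1726; 0.1371]  nu=[2.8993]  x^+=[2.0602, 4.3318]  P^+=[0.4138 0.1309; 0.1309 0.6023]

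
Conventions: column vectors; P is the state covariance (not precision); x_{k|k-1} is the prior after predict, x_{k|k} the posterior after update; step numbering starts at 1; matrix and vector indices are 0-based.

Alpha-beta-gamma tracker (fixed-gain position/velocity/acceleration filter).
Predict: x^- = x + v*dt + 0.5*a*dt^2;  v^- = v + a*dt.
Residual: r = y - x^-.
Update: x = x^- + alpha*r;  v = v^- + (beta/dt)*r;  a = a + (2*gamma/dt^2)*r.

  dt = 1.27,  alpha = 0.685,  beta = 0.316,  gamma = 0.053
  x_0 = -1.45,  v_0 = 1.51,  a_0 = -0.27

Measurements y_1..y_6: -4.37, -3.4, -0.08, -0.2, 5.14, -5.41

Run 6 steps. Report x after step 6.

step 1: x_pred=0.2500  r=-4.6200  x^+=-2.9147  v^+=0.0176  a^+=-0.5736
step 2: x_pred=-3.3550  r=-0.0450  x^+=-3.3858  v^+=-0.7221  a^+=-0.5766
step 3: x_pred=-4.7679  r=4.6879  x^+=-1.5567  v^+=-0.2879  a^+=-0.2685
step 4: x_pred=-2.1389  r=1.9389  x^+=-0.8108  v^+=-0.1465  a^+=-0.1411
step 5: x_pred=-1.1106  r=6.2506  x^+=3.1711  v^+=1.2296  a^+=0.2697
step 6: x_pred=4.9502  r=-10.3602  x^+=-2.1465  v^+=-1.0057  a^+=-0.4112

x_post = -2.1465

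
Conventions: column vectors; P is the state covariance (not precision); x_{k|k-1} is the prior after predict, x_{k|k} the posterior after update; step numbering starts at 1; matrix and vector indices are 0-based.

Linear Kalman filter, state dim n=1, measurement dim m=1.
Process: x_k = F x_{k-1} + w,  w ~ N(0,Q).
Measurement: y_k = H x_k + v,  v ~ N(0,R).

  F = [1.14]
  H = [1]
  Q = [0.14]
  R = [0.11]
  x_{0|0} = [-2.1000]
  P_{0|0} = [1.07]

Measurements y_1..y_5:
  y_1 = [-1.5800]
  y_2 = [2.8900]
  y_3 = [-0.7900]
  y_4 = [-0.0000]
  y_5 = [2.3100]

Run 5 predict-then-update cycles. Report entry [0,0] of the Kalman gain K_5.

K[0,0] = 0.6837

step 1: x^-=[-2.3940]  P^-=[1.5306]  S=[1.6406]  K=[0.9330]  nu=[0.8140]  x^+=[-1.6346]  P^+=[0.1026]
step 2: x^-=[-1.8634]  P^-=[0.2734]  S=[0.3834]  K=[0.7131]  nu=[4.7534]  x^+=[1.5261]  P^+=[0.0784]
step 3: x^-=[1.7398]  P^-=[0.2419]  S=[0.3519]  K=[0.6874]  nu=[-2.5298]  x^+=[0.0007]  P^+=[0.0756]
step 4: x^-=[0.0008]  P^-=[0.2383]  S=[0.3483]  K=[0.6842]  nu=[-0.0008]  x^+=[0.0002]  P^+=[0.0753]
step 5: x^-=[0.0003]  P^-=[0.2378]  S=[0.3478]  K=[0.6837]  nu=[2.3097]  x^+=[1.5795]  P^+=[0.0752]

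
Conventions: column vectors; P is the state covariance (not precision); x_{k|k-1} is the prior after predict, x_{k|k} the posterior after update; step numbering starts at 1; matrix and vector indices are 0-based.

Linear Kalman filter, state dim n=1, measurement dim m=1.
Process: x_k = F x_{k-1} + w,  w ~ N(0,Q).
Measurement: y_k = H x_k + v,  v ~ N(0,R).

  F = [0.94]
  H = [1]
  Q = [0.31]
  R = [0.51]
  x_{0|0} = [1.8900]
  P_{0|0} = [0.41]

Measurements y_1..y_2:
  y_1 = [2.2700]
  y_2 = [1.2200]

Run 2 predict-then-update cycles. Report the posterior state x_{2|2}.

x_post = [1.5582]

step 1: x^-=[1.7766]  P^-=[0.6723]  S=[1.1823]  K=[0.5686]  nu=[0.4934]  x^+=[2.0572]  P^+=[0.2900]
step 2: x^-=[1.9337]  P^-=[0.5662]  S=[1.0762]  K=[0.5261]  nu=[-0.7137]  x^+=[1.5582]  P^+=[0.2683]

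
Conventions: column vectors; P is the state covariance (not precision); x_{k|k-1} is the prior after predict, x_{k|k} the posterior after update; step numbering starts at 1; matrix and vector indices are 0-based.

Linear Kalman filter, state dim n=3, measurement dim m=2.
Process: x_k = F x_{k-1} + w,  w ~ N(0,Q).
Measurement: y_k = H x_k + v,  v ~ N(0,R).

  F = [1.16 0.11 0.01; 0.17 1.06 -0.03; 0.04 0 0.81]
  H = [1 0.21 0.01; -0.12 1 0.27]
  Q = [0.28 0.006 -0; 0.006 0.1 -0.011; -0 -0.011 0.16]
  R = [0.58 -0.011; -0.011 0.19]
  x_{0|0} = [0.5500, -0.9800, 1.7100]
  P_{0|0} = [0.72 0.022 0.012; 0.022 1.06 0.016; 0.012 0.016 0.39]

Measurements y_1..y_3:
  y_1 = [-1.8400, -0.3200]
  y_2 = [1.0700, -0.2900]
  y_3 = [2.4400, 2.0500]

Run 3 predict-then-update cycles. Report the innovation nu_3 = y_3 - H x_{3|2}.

innov = [2.3755, 2.5375]

step 1: x^-=[0.5473, -0.9966, 1.4071]  P^-=[1.2676 0.2986 0.0494; 0.2986 1.3190 0.0007; 0.0494 0.0007 0.4178]  S=[2.0323 0.4194; 0.4194 1.4832]  K=[0.6718 -0.0822; 0.1112 0.8338; 0.0122 0.0691]  nu=[-2.1921, 0.3624]  x^+=[-0.9552, -0.9381, 1.4055]  P^+=[0.3867 0.0174 0.0221; 0.0174 0.1849 -0.0950; 0.0221 -0.0950 0.4097]
step 2: x^-=[-1.1971, -1.1990, 1.1002]  P^-=[0.8073 0.1240 0.0337; 0.1240 0.3314 -0.0961; 0.0337 -0.0961 0.4309]  S=[1.4544 0.0864; 0.0864 0.4806]  K=[0.5749 -0.0280; 0.0976 0.5871; 0.0104 0.0318]  nu=[2.5079, 0.4682]  x^+=[0.2316, -0.6793, 1.1411]  P^+=[0.3290 0.0214 0.0239; 0.0214 0.1420 -0.1073; 0.0239 -0.1073 0.4302]
step 3: x^-=[0.2053, -0.7150, 0.9336]  P^-=[0.7303 0.1124 0.0317; 0.1124 0.2838 -0.1072; 0.0317 -0.1072 0.4443]  S=[1.3703 0.0731; 0.0731 0.4297]  K=[0.5513 -0.0162; 0.0957 0.5453; 0.0089 0.0193]  nu=[2.3755, 2.5375]  x^+=[1.4739, 0.8960, 1.0037]  P^+=[0.3150 0.0221 0.0244; 0.0221 0.1358 -0.1134; 0.0244 -0.1134 0.4440]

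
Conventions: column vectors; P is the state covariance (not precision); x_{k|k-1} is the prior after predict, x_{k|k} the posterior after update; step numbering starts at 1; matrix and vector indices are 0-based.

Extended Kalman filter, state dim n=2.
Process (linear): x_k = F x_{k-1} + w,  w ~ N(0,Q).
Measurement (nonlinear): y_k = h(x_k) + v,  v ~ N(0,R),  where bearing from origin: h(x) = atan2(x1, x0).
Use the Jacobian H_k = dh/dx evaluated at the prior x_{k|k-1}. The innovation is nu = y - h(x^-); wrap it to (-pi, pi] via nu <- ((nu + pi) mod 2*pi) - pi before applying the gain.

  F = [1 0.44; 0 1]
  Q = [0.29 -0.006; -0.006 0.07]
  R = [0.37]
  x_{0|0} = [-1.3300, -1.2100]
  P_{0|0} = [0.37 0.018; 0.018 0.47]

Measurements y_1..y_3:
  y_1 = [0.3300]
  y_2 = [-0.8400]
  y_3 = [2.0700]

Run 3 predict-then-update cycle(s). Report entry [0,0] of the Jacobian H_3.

step 1: x^-=[-1.8624, -1.2100]  P^-=[0.7668 0.2188; 0.2188 0.5400]  H_jac=[0.2453 -0.3776]  S=[0.4526]  K=[0.2331; -0.3319]  nu=[2.8954]  x^+=[-1.1875, -2.1710]  P^+=[0.7422 0.2538; 0.2538 0.4901]
step 2: x^-=[-2.1427, -2.1710]  P^-=[1.3505 0.4635; 0.4635 0.5601]  H_jac=[0.2333 -0.2303]  S=[0.4234]  K=[0.4921; -0.0493]  nu=[1.5096]  x^+=[-1.3998, -2.2453]  P^+=[1.2479 0.4737; 0.4737 0.5591]
step 3: x^-=[-2.3878, -2.2453]  P^-=[2.0631 0.7138; 0.7138 0.6291]  H_jac=[0.2090 -0.2223]  S=[0.4249]  K=[0.6415; 0.0220]  nu=[-1.8263]  x^+=[-3.5593, -2.2855]  P^+=[1.8882 0.7078; 0.7078 0.6289]

H_jac[0,0] = 0.2090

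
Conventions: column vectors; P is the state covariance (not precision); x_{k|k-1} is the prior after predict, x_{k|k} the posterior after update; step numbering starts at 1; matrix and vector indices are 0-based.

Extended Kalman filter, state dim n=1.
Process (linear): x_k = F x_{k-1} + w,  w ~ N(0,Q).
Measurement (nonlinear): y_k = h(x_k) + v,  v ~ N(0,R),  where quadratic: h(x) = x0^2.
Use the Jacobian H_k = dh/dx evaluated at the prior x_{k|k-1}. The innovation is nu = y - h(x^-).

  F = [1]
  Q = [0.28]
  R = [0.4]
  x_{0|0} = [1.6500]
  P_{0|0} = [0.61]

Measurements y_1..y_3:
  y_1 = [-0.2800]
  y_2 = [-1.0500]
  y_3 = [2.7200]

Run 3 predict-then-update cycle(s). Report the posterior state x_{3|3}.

x_post = [0.4850]

step 1: x^-=[1.6500]  P^-=[0.8900]  H_jac=[3.3000]  S=[10.0921]  K=[0.2910]  nu=[-3.0025]  x^+=[0.7762]  P^+=[0.0353]
step 2: x^-=[0.7762]  P^-=[0.3153]  H_jac=[1.5524]  S=[1.1598]  K=[0.4220]  nu=[-1.6525]  x^+=[0.0789]  P^+=[0.1087]
step 3: x^-=[0.0789]  P^-=[0.3887]  H_jac=[0.1577]  S=[0.4097]  K=[0.1497]  nu=[2.7138]  x^+=[0.4850]  P^+=[0.3796]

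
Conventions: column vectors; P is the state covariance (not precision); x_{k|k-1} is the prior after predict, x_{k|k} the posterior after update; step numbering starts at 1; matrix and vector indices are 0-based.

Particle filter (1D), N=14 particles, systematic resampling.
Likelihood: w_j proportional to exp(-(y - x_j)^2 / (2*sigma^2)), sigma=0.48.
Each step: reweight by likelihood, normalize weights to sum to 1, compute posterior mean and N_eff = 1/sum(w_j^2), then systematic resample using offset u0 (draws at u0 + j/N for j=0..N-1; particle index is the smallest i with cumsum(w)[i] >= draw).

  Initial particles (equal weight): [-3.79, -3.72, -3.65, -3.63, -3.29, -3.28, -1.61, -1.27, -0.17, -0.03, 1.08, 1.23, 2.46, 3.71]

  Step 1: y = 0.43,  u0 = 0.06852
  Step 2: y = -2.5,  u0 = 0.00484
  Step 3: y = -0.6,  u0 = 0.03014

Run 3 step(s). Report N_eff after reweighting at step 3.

step 1: w=[0.0000, 0.0000, 0.0000, 0.0000, 0.0000, 0.0000, 0.0001, 0.0011, 0.2630, 0.3629, 0.2296, 0.1432, 0.0001, 0.0000]  mean=0.3673  Neff=3.6481  idx=[8, 8, 8, 9, 9, 9, 9, 9, 10, 10, 10, 10, 11, 11]
step 2: w=[0.2402, 0.2402, 0.2402, 0.0559, 0.0559, 0.0559, 0.0559, 0.0559, 0.0000, 0.0000, 0.0000, 0.0000, 0.0000, 0.0000]  mean=-0.1309  Neff=5.2992  idx=[0, 0, 0, 0, 1, 1, 1, 2, 2, 2, 2, 4, 5, 6]
step 3: w=[0.0757, 0.0757, 0.0757, 0.0757, 0.0757, 0.0757, 0.0757, 0.0757, 0.0757, 0.0757, 0.0757, 0.0558, 0.0558, 0.0558]  mean=-0.1465  Neff=13.8207  idx=[0, 1, 2, 3, 4, 5, 6, 7, 7, 8, 9, 10, 11, 13]

N_eff = 13.8207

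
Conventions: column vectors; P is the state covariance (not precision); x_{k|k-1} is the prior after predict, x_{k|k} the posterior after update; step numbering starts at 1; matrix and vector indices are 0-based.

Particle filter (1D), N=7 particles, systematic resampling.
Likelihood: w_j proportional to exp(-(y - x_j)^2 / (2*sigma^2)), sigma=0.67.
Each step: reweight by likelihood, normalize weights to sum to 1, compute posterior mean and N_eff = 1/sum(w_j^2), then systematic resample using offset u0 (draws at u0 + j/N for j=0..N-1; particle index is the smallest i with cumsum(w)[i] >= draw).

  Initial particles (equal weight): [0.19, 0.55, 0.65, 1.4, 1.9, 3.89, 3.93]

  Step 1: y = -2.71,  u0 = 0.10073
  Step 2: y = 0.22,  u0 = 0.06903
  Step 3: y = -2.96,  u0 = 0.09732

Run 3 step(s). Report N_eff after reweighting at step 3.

N_eff = 6.1343

step 1: w=[0.8888, 0.0752, 0.0360, 0.0001, 0.0000, 0.0000, 0.0000]  mean=0.2337  Neff=1.2549  idx=[0, 0, 0, 0, 0, 0, 1]
step 2: w=[0.1452, 0.1452, 0.1452, 0.1452, 0.1452, 0.1452, 0.1288]  mean=0.2364  Neff=6.9886  idx=[0, 1, 2, 3, 4, 5, 6]
step 3: w=[0.1648, 0.1648, 0.1648, 0.1648, 0.1648, 0.1648, 0.0114]  mean=0.1941  Neff=6.1343  idx=[0, 1, 2, 3, 4, 4, 5]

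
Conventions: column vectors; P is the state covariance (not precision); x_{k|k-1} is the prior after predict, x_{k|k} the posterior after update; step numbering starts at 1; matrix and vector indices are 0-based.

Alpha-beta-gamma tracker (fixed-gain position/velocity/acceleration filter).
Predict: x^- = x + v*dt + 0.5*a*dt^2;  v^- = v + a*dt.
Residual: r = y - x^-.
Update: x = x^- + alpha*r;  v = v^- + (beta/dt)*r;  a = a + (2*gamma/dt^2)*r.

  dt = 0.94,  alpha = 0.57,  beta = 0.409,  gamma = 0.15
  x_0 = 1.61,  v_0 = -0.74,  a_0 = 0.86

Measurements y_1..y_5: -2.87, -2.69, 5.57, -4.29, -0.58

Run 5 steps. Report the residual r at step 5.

resid = -1.2487

step 1: x_pred=1.2943  r=-4.1643  x^+=-1.0793  v^+=-1.7435  a^+=-0.5539
step 2: x_pred=-2.9630  r=0.2730  x^+=-2.8074  v^+=-2.1454  a^+=-0.4612
step 3: x_pred=-5.0278  r=10.5978  x^+=1.0129  v^+=2.0322  a^+=3.1370
step 4: x_pred=4.3091  r=-8.5991  x^+=-0.5924  v^+=1.2394  a^+=0.2174
step 5: x_pred=0.6687  r=-1.2487  x^+=-0.0430  v^+=0.9004  a^+=-0.2066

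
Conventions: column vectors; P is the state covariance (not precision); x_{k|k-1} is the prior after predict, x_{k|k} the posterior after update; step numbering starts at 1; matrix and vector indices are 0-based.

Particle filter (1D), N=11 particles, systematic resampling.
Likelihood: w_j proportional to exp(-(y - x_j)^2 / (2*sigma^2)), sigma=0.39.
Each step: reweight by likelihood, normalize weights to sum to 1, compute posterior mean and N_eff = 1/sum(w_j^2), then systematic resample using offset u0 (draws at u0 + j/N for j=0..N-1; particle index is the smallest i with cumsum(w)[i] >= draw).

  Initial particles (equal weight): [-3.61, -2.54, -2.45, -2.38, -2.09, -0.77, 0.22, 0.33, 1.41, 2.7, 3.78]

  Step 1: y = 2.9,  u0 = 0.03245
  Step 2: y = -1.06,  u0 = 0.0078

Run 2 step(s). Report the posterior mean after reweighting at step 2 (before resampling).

post_mean = 2.7000

step 1: w=[0.0000, 0.0000, 0.0000, 0.0000, 0.0000, 0.0000, 0.0000, 0.0000, 0.0007, 0.9173, 0.0820]  mean=2.7877  Neff=1.1791  idx=[9, 9, 9, 9, 9, 9, 9, 9, 9, 9, 10]
step 2: w=[0.1000, 0.1000, 0.1000, 0.1000, 0.1000, 0.1000, 0.1000, 0.1000, 0.1000, 0.1000, 0.0000]  mean=2.7000  Neff=10.0000  idx=[0, 0, 1, 2, 3, 4, 5, 6, 7, 8, 9]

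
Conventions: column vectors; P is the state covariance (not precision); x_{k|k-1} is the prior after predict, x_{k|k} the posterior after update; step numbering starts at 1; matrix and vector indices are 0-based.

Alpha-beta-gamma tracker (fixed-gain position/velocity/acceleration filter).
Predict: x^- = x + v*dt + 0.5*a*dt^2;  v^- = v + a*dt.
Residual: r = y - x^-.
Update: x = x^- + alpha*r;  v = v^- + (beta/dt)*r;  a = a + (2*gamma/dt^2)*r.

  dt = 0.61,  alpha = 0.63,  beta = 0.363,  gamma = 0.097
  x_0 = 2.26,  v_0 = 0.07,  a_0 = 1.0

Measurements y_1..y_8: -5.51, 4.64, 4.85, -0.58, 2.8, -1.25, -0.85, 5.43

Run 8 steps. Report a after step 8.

a_post = 1.6748

step 1: x_pred=2.4887  r=-7.9987  x^+=-2.5505  v^+=-4.0799  a^+=-3.1703
step 2: x_pred=-5.6290  r=10.2690  x^+=0.8405  v^+=0.0971  a^+=2.1836
step 3: x_pred=1.3060  r=3.5440  x^+=3.5387  v^+=3.5382  a^+=4.0314
step 4: x_pred=6.4470  r=-7.0270  x^+=2.0200  v^+=1.8156  a^+=0.3677
step 5: x_pred=3.1960  r=-0.3960  x^+=2.9465  v^+=1.8043  a^+=0.1613
step 6: x_pred=4.0772  r=-5.3272  x^+=0.7210  v^+=-1.2674  a^+=-2.6161
step 7: x_pred=-0.5388  r=-0.3112  x^+=-0.7348  v^+=-3.0484  a^+=-2.7784
step 8: x_pred=-3.1113  r=8.5413  x^+=2.2697  v^+=0.3396  a^+=1.6748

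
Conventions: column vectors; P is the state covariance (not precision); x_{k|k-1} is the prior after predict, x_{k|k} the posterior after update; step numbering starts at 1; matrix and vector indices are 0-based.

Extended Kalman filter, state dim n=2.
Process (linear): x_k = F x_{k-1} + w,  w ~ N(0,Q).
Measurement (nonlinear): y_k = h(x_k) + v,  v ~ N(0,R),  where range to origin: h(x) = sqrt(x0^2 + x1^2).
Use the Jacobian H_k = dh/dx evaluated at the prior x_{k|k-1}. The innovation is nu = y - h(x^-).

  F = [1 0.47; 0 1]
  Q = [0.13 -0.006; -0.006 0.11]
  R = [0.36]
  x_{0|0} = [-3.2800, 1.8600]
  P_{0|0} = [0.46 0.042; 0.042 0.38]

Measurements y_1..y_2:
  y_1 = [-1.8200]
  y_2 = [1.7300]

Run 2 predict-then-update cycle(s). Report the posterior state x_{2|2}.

step 1: x^-=[-2.4058, 1.8600]  P^-=[0.7134 0.2146; 0.2146 0.4900]  H_jac=[-0.7911 0.6116]  S=[0.7822]  K=[-0.5538; 0.1661]  nu=[-4.8610]  x^+=[0.2862, 1.0525]  P^+=[0.4735 0.2866; 0.2866 0.4684]
step 2: x^-=[0.7808, 1.0525]  P^-=[0.9764 0.5007; 0.5007 0.5784]  H_jac=[0.5958 0.8031]  S=[1.5589]  K=[0.6311; 0.4894]  nu=[0.4195]  x^+=[1.0456, 1.2578]  P^+=[0.3554 0.0192; 0.0192 0.2051]

x_post = [1.0456, 1.2578]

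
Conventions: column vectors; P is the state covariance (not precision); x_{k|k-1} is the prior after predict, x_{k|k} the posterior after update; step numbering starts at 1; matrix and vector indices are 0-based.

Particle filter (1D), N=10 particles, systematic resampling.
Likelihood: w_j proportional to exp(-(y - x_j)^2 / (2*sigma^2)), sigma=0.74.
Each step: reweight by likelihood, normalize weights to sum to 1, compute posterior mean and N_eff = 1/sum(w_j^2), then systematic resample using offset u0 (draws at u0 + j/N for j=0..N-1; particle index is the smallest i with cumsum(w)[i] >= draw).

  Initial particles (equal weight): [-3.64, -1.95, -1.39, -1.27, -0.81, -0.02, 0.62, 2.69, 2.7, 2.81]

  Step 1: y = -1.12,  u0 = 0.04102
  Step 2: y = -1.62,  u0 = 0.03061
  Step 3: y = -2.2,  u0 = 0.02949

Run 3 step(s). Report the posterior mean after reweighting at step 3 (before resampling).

post_mean = -1.6045

step 1: w=[0.0008, 0.1417, 0.2487, 0.2604, 0.2435, 0.0881, 0.0168, 0.0000, 0.0000, 0.0000]  mean=-1.1444  Neff=4.6061  idx=[1, 1, 2, 2, 3, 3, 3, 4, 4, 5]
step 2: w=[0.1192, 0.1192, 0.1255, 0.1255, 0.1177, 0.1177, 0.1177, 0.0723, 0.0723, 0.0127]  mean=-1.3798  Neff=8.9182  idx=[0, 1, 1, 2, 3, 4, 5, 6, 6, 8]
step 3: w=[0.1596, 0.1596, 0.1596, 0.0928, 0.0928, 0.0767, 0.0767, 0.0767, 0.0767, 0.0289]  mean=-1.6045  Neff=8.4768  idx=[0, 0, 1, 2, 2, 3, 4, 5, 7, 8]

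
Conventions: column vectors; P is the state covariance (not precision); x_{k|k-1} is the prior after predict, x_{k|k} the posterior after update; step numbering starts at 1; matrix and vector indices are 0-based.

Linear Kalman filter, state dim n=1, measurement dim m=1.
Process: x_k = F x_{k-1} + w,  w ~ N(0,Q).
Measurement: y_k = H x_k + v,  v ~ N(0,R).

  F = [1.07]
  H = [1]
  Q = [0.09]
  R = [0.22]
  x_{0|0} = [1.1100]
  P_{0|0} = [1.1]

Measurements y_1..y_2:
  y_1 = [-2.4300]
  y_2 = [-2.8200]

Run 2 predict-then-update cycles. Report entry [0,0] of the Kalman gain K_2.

K[0,0] = 0.5822

step 1: x^-=[1.1877]  P^-=[1.3494]  S=[1.5694]  K=[0.8598]  nu=[-3.6177]  x^+=[-1.9229]  P^+=[0.1892]
step 2: x^-=[-2.0575]  P^-=[0.3066]  S=[0.5266]  K=[0.5822]  nu=[-0.7625]  x^+=[-2.5014]  P^+=[0.1281]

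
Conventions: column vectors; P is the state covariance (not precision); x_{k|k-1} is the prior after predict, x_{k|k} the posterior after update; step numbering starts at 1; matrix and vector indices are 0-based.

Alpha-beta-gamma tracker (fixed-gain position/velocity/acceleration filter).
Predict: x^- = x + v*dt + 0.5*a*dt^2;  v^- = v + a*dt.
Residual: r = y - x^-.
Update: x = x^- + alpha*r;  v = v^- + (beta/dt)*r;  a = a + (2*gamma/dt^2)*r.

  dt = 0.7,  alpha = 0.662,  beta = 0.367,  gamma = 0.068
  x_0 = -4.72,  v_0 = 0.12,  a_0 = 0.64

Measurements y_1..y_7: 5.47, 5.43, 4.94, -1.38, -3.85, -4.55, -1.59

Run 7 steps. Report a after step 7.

a_post = -1.0466

step 1: x_pred=-4.4792  r=9.9492  x^+=2.1072  v^+=5.7842  a^+=3.4014
step 2: x_pred=6.9895  r=-1.5595  x^+=5.9571  v^+=7.3476  a^+=2.9686
step 3: x_pred=11.8277  r=-6.8877  x^+=7.2681  v^+=5.8145  a^+=1.0569
step 4: x_pred=11.5971  r=-12.9771  x^+=3.0063  v^+=-0.2494  a^+=-2.5449
step 5: x_pred=2.2082  r=-6.0582  x^+=-1.8023  v^+=-5.2071  a^+=-4.2264
step 6: x_pred=-6.4828  r=1.9328  x^+=-5.2033  v^+=-7.1522  a^+=-3.6899
step 7: x_pred=-11.1139  r=9.5239  x^+=-4.8091  v^+=-4.7420  a^+=-1.0466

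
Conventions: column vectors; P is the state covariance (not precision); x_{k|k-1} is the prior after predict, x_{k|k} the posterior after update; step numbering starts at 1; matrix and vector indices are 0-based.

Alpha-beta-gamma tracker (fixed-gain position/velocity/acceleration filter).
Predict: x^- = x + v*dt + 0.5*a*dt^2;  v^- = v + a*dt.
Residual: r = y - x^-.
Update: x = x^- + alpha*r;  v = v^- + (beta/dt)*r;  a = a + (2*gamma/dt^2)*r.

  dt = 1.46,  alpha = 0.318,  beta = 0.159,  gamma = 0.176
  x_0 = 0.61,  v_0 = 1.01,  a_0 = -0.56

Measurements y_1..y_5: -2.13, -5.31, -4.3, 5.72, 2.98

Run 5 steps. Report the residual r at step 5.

resid = 15.1448

step 1: x_pred=1.4878  r=-3.6178  x^+=0.3373  v^+=-0.2016  a^+=-1.1574
step 2: x_pred=-1.1906  r=-4.1194  x^+=-2.5006  v^+=-2.3400  a^+=-1.8377
step 3: x_pred=-7.8756  r=3.5756  x^+=-6.7386  v^+=-4.6336  a^+=-1.2472
step 4: x_pred=-14.8330  r=20.5530  x^+=-8.2971  v^+=-4.2163  a^+=2.1468
step 5: x_pred=-12.1648  r=15.1448  x^+=-7.3488  v^+=0.5674  a^+=4.6477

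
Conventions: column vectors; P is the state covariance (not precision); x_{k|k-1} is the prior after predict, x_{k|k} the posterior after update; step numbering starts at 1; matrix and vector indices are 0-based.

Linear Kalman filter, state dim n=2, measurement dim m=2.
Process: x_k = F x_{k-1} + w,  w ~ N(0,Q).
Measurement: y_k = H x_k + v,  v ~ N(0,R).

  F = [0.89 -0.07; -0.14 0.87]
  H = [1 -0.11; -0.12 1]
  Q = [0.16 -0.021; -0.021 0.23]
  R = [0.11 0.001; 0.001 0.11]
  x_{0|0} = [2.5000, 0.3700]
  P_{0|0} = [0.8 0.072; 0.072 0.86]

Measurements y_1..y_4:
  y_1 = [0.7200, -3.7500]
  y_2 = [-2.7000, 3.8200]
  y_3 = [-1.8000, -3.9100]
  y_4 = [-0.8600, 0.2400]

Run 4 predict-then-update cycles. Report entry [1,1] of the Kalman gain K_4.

step 1: x^-=[2.1991, -0.0281]  P^-=[0.7889 -0.1166; -0.1166 0.8791]  S=[0.9352 -0.3085; -0.3085 1.0284]  K=[0.8762 0.0574; 0.0648 0.8878]  nu=[-1.4822, -3.4580]  x^+=[0.7018, -3.1943]  P^+=[0.0985 0.0190; 0.0190 0.1000]
step 2: x^-=[0.8482, -2.8773]  P^-=[0.2362 -0.0245; -0.0245 0.3030]  S=[0.3552 -0.0854; -0.0854 0.4223]  K=[0.6752 0.0116; 0.0122 0.7270]  nu=[-3.8647, 6.7990]  x^+=[-1.6824, 2.0183]  P^+=[0.0755 0.0110; 0.0110 0.0813]
step 3: x^-=[-1.6387, 1.9914]  P^-=[0.2188 -0.0267; -0.0267 0.2903]  S=[0.3382 -0.0843; -0.0843 0.4099]  K=[0.6571 0.0058; 0.0053 0.7172]  nu=[0.0577, -6.0981]  x^+=[-1.6364, -2.3819]  P^+=[0.0734 0.0101; 0.0101 0.0801]
step 4: x^-=[-1.2896, -1.8431]  P^-=[0.2173 -0.0271; -0.0271 0.2896]  S=[0.3367 -0.0844; -0.0844 0.4092]  K=[0.6554 0.0052; 0.0045 0.7165]  nu=[0.2269, 1.9284]  x^+=[-1.1309, -0.4603]  P^+=[0.0732 0.0100; 0.0100 0.0800]

K[1,1] = 0.7165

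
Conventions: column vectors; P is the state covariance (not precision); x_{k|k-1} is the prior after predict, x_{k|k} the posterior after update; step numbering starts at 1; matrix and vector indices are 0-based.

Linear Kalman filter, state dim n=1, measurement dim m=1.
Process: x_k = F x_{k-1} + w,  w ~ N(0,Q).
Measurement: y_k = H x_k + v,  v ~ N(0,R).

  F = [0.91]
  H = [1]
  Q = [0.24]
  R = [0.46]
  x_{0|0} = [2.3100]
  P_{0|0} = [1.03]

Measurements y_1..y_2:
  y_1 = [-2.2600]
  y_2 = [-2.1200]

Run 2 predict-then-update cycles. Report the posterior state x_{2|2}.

step 1: x^-=[2.1021]  P^-=[1.0929]  S=[1.5529]  K=[0.7038]  nu=[-4.3621]  x^+=[-0.9679]  P^+=[0.3237]
step 2: x^-=[-0.8808]  P^-=[0.5081]  S=[0.9681]  K=[0.5248]  nu=[-1.2392]  x^+=[-1.5312]  P^+=[0.2414]

x_post = [-1.5312]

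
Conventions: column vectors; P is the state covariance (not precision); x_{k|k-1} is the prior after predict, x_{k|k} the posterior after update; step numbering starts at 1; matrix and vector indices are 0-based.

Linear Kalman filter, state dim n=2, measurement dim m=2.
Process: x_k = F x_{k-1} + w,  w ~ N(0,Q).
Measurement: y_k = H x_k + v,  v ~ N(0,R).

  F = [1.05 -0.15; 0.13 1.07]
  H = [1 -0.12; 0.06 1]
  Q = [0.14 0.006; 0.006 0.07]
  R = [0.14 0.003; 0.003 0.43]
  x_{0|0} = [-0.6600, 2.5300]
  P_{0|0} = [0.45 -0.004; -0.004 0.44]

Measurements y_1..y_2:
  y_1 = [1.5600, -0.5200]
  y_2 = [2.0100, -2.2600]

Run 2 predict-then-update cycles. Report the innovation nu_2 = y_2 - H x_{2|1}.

step 1: x^-=[-1.0725, 2.6213]  P^-=[0.6473 -0.0076; -0.0076 0.5802]  S=[0.7975 -0.0353; -0.0353 1.0117]  K=[0.8155 0.0594; -0.0716 0.5706]  nu=[2.9471, -3.0770]  x^+=[1.1480, 0.6547]  P^+=[0.1169 0.0210; 0.0210 0.2439]
step 2: x^-=[1.1072, 0.8497]  P^-=[0.2677 0.0059; 0.0059 0.3570]  S=[0.4114 -0.0179; -0.0179 0.7887]  K=[0.6508 0.0427; -0.0701 0.4515]  nu=[1.0047, -3.1762]  x^+=[1.6256, -0.6548]  P^+=[0.0930 0.0147; 0.0147 0.1931]

innov = [1.0047, -3.1762]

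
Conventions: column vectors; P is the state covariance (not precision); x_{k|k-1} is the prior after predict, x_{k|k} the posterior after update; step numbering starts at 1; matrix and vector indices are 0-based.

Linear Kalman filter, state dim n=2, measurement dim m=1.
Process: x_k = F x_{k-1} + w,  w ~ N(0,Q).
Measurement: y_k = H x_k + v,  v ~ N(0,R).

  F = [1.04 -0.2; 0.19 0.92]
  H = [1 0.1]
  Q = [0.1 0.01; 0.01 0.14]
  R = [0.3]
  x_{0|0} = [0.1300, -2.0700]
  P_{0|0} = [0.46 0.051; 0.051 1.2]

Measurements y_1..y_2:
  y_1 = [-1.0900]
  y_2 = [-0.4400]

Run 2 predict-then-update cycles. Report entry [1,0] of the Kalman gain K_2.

step 1: x^-=[0.5492, -1.8797]  P^-=[0.6243 -0.0730; -0.0730 1.1901]  S=[0.9216]  K=[0.6695; 0.0499]  nu=[-1.4512]  x^+=[-0.4224, -1.9521]  P^+=[0.2112 -0.1038; -0.1038 1.1878]
step 2: x^-=[-0.0489, -1.8762]  P^-=[0.4192 -0.2622; -0.2622 1.1167]  S=[0.6779]  K=[0.5797; -0.2221]  nu=[-0.2035]  x^+=[-0.1668, -1.8310]  P^+=[0.1914 -0.1749; -0.1749 1.0833]

K[1,0] = -0.2221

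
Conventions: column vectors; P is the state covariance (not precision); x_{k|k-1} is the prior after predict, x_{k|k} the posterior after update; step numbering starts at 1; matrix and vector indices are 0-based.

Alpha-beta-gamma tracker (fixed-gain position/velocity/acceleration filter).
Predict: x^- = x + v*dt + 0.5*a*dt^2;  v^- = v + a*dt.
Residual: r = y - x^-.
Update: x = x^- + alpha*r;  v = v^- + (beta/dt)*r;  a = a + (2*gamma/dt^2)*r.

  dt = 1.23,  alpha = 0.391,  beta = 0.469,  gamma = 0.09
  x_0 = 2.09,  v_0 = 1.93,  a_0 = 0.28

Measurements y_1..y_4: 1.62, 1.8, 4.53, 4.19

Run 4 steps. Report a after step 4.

step 1: x_pred=4.6757  r=-3.0557  x^+=3.4809  v^+=1.1093  a^+=-0.0836
step 2: x_pred=4.7821  r=-2.9821  x^+=3.6161  v^+=-0.1306  a^+=-0.4384
step 3: x_pred=3.1239  r=1.4061  x^+=3.6737  v^+=-0.1336  a^+=-0.2711
step 4: x_pred=3.3043  r=0.8857  x^+=3.6506  v^+=-0.1293  a^+=-0.1657

a_post = -0.1657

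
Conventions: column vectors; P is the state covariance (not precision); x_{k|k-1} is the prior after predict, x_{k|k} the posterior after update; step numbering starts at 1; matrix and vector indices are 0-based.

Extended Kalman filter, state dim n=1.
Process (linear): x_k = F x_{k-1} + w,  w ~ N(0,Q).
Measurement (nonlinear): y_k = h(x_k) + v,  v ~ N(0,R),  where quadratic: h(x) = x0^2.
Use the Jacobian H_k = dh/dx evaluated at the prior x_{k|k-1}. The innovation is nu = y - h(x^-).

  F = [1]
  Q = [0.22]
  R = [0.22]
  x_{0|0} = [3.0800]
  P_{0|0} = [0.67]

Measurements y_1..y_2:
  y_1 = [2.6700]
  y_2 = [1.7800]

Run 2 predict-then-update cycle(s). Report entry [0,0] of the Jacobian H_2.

step 1: x^-=[3.0800]  P^-=[0.8900]  H_jac=[6.1600]  S=[33.9916]  K=[0.1613]  nu=[-6.8164]  x^+=[1.9806]  P^+=[0.0058]
step 2: x^-=[1.9806]  P^-=[0.2258]  H_jac=[3.9612]  S=[3.7624]  K=[0.2377]  nu=[-2.1428]  x^+=[1.4713]  P^+=[0.0132]

H_jac[0,0] = 3.9612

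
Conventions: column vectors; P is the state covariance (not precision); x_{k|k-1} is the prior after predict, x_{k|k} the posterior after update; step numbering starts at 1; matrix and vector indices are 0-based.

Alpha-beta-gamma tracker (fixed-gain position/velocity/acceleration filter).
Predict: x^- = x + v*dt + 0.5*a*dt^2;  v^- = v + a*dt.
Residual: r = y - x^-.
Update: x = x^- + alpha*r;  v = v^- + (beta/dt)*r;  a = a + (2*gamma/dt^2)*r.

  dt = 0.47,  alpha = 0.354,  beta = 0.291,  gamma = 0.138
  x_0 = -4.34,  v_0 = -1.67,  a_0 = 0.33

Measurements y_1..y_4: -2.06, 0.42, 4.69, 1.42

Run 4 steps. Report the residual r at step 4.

resid = -7.6255

step 1: x_pred=-5.0885  r=3.0285  x^+=-4.0164  v^+=0.3602  a^+=4.1139
step 2: x_pred=-3.3927  r=3.8127  x^+=-2.0430  v^+=4.6543  a^+=8.8776
step 3: x_pred=1.1250  r=3.5650  x^+=2.3870  v^+=11.0340  a^+=13.3318
step 4: x_pred=9.0455  r=-7.6255  x^+=6.3461  v^+=12.5786  a^+=3.8042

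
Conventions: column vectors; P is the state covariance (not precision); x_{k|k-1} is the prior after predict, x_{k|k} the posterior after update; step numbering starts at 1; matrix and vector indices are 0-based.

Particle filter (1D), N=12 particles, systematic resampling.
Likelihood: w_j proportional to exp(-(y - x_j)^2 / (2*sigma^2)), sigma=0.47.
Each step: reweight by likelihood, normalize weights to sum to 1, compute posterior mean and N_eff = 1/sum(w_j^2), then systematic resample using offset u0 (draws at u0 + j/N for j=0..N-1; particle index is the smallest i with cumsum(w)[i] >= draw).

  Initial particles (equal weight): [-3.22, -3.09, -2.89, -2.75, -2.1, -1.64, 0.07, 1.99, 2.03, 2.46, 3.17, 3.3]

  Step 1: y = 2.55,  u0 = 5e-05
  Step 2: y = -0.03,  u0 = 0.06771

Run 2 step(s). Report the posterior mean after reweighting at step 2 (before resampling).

post_mean = 2.0060

step 1: w=[0.0000, 0.0000, 0.0000, 0.0000, 0.0000, 0.0000, 0.0000, 0.1811, 0.1997, 0.3617, 0.1543, 0.1031]  mean=2.4852  Neff=4.2022  idx=[7, 7, 7, 8, 8, 9, 9, 9, 9, 10, 10, 11]
step 2: w=[0.2265, 0.2265, 0.2265, 0.1565, 0.1565, 0.0019, 0.0019, 0.0019, 0.0019, 0.0000, 0.0000, 0.0000]  mean=2.0060  Neff=4.9283  idx=[0, 0, 1, 1, 1, 2, 2, 2, 3, 3, 4, 4]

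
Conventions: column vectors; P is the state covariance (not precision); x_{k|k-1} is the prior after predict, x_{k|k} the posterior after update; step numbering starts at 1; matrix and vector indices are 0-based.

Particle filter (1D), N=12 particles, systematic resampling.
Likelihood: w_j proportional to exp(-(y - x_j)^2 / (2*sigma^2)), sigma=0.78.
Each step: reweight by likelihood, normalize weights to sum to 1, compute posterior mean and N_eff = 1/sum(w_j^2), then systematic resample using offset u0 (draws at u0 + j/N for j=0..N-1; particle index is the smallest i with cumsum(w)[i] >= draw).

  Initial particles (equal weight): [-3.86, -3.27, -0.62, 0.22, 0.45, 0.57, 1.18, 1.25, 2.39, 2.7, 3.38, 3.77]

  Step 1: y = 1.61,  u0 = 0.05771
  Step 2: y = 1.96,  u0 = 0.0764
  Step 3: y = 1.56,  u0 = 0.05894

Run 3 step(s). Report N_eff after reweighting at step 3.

step 1: w=[0.0000, 0.0000, 0.0044, 0.0537, 0.0870, 0.1081, 0.2259, 0.2364, 0.1595, 0.0991, 0.0200, 0.0057]  mean=1.4099  Neff=6.0674  idx=[3, 4, 5, 6, 6, 6, 7, 7, 8, 8, 9, 10]
step 2: w=[0.0136, 0.0251, 0.0333, 0.0990, 0.0990, 0.0990, 0.1078, 0.1078, 0.1402, 0.1402, 0.1040, 0.0311]  mean=1.7093  Neff=9.4655  idx=[3, 3, 4, 5, 6, 7, 7, 8, 9, 9, 10, 11]
step 3: w=[0.1053, 0.1053, 0.1053, 0.1053, 0.1095, 0.1095, 0.1095, 0.0673, 0.0673, 0.0673, 0.0407, 0.0078]  mean=1.5263  Neff=10.4593  idx=[0, 1, 2, 2, 3, 4, 5, 6, 6, 7, 9, 10]

N_eff = 10.4593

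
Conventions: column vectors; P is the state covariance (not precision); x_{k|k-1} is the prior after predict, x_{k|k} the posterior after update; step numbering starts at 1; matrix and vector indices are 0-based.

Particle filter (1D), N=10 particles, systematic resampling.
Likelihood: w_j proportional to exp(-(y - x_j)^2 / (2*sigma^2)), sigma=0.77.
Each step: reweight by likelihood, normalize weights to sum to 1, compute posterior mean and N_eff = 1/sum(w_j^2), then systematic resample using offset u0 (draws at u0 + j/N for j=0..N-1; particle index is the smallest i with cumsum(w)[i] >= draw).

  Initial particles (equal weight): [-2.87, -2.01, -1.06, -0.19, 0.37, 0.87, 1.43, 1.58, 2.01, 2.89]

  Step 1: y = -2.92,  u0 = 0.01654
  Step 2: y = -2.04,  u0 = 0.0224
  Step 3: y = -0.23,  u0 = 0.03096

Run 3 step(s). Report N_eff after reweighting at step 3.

N_eff = 4.4901

step 1: w=[0.6432, 0.3206, 0.0349, 0.0012, 0.0001, 0.0000, 0.0000, 0.0000, 0.0000, 0.0000]  mean=-2.5277  Neff=1.9313  idx=[0, 0, 0, 0, 0, 0, 0, 1, 1, 1]
step 2: w=[0.0809, 0.0809, 0.0809, 0.0809, 0.0809, 0.0809, 0.0809, 0.1445, 0.1445, 0.1445]  mean=-2.4971  Neff=9.2164  idx=[0, 1, 2, 3, 5, 6, 7, 8, 8, 9]
step 3: w=[0.0096, 0.0096, 0.0096, 0.0096, 0.0096, 0.0096, 0.2357, 0.2357, 0.2357, 0.2357]  mean=-2.0593  Neff=4.4901  idx=[3, 6, 6, 7, 7, 8, 8, 8, 9, 9]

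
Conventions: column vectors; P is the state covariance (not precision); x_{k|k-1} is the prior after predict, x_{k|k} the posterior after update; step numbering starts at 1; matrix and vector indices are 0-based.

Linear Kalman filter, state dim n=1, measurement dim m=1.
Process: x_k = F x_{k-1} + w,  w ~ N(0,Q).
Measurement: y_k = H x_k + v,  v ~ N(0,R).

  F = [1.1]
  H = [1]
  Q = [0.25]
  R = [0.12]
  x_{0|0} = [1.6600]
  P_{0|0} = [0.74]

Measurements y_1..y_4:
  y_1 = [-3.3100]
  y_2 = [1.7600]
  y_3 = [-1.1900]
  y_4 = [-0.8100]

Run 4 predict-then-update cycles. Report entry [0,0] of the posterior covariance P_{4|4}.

step 1: x^-=[1.8260]  P^-=[1.1454]  S=[1.2654]  K=[0.9052]  nu=[-5.1360]  x^+=[-2.8229]  P^+=[0.1086]
step 2: x^-=[-3.1052]  P^-=[0.3814]  S=[0.5014]  K=[0.7607]  nu=[4.8652]  x^+=[0.5957]  P^+=[0.0913]
step 3: x^-=[0.6552]  P^-=[0.3605]  S=[0.4805]  K=[0.7502]  nu=[-1.8452]  x^+=[-0.7291]  P^+=[0.0900]
step 4: x^-=[-0.8020]  P^-=[0.3589]  S=[0.4789]  K=[0.7494]  nu=[-0.0080]  x^+=[-0.8080]  P^+=[0.0899]

P_post[0,0] = 0.0899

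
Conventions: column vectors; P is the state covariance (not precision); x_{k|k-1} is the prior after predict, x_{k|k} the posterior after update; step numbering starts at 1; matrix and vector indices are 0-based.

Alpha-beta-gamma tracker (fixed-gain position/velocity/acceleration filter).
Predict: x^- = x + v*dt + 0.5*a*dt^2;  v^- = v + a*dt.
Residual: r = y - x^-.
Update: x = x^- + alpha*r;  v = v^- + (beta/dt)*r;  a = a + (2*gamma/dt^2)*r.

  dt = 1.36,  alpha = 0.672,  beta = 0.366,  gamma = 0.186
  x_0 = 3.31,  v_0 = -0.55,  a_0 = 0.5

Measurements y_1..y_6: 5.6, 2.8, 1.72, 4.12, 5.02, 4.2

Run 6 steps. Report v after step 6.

v_post = -0.1654

step 1: x_pred=3.0244  r=2.5756  x^+=4.7552  v^+=0.8231  a^+=1.0180
step 2: x_pred=6.8161  r=-4.0161  x^+=4.1173  v^+=1.1268  a^+=0.2103
step 3: x_pred=5.8442  r=-4.1242  x^+=3.0728  v^+=0.3029  a^+=-0.6192
step 4: x_pred=2.9120  r=1.2080  x^+=3.7238  v^+=-0.2142  a^+=-0.3763
step 5: x_pred=3.0846  r=1.9354  x^+=4.3852  v^+=-0.2050  a^+=0.0130
step 6: x_pred=4.1184  r=0.0816  x^+=4.1732  v^+=-0.1654  a^+=0.0294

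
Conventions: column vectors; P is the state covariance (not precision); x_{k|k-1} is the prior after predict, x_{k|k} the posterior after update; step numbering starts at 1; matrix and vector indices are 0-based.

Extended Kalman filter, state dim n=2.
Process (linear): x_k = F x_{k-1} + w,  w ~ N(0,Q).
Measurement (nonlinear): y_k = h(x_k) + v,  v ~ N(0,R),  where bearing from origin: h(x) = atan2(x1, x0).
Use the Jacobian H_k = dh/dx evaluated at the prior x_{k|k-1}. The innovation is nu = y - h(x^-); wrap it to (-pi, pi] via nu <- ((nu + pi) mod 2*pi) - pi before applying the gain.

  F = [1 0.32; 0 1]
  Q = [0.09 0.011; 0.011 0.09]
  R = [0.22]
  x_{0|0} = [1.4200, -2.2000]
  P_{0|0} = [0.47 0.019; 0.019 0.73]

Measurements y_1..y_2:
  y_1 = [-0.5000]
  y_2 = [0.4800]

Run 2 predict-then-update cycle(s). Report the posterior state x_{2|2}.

step 1: x^-=[0.7160, -2.2000]  P^-=[0.6469 0.2636; 0.2636 0.8200]  H_jac=[0.4110 0.1338]  S=[0.3729]  K=[0.8075; 0.5846]  nu=[0.7562]  x^+=[1.3266, -1.7579]  P^+=[0.4037 0.0875; 0.0875 0.6925]
step 2: x^-=[0.7641, -1.7579]  P^-=[0.6207 0.3202; 0.3202 0.7825]  H_jac=[0.4785 0.2080]  S=[0.4596]  K=[0.7909; 0.6873]  nu=[1.6408]  x^+=[2.0618, -0.6302]  P^+=[0.3331 0.0703; 0.0703 0.5654]

x_post = [2.0618, -0.6302]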